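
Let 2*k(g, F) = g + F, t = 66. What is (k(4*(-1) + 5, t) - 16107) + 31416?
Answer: 30685/2 ≈ 15343.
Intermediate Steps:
k(g, F) = F/2 + g/2 (k(g, F) = (g + F)/2 = (F + g)/2 = F/2 + g/2)
(k(4*(-1) + 5, t) - 16107) + 31416 = (((½)*66 + (4*(-1) + 5)/2) - 16107) + 31416 = ((33 + (-4 + 5)/2) - 16107) + 31416 = ((33 + (½)*1) - 16107) + 31416 = ((33 + ½) - 16107) + 31416 = (67/2 - 16107) + 31416 = -32147/2 + 31416 = 30685/2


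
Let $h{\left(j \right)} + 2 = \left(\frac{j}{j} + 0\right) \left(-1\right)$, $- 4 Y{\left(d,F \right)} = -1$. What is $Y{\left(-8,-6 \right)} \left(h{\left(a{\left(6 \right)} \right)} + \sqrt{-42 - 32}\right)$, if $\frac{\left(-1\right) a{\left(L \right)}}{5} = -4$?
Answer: $- \frac{3}{4} + \frac{i \sqrt{74}}{4} \approx -0.75 + 2.1506 i$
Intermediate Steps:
$Y{\left(d,F \right)} = \frac{1}{4}$ ($Y{\left(d,F \right)} = \left(- \frac{1}{4}\right) \left(-1\right) = \frac{1}{4}$)
$a{\left(L \right)} = 20$ ($a{\left(L \right)} = \left(-5\right) \left(-4\right) = 20$)
$h{\left(j \right)} = -3$ ($h{\left(j \right)} = -2 + \left(\frac{j}{j} + 0\right) \left(-1\right) = -2 + \left(1 + 0\right) \left(-1\right) = -2 + 1 \left(-1\right) = -2 - 1 = -3$)
$Y{\left(-8,-6 \right)} \left(h{\left(a{\left(6 \right)} \right)} + \sqrt{-42 - 32}\right) = \frac{-3 + \sqrt{-42 - 32}}{4} = \frac{-3 + \sqrt{-74}}{4} = \frac{-3 + i \sqrt{74}}{4} = - \frac{3}{4} + \frac{i \sqrt{74}}{4}$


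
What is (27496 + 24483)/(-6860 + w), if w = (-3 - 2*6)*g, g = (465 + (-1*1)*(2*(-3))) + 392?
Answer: -51979/19805 ≈ -2.6245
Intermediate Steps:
g = 863 (g = (465 - 1*(-6)) + 392 = (465 + 6) + 392 = 471 + 392 = 863)
w = -12945 (w = (-3 - 2*6)*863 = (-3 - 12)*863 = -15*863 = -12945)
(27496 + 24483)/(-6860 + w) = (27496 + 24483)/(-6860 - 12945) = 51979/(-19805) = 51979*(-1/19805) = -51979/19805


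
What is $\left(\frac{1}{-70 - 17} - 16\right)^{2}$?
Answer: $\frac{1940449}{7569} \approx 256.37$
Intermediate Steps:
$\left(\frac{1}{-70 - 17} - 16\right)^{2} = \left(\frac{1}{-87} - 16\right)^{2} = \left(- \frac{1}{87} - 16\right)^{2} = \left(- \frac{1393}{87}\right)^{2} = \frac{1940449}{7569}$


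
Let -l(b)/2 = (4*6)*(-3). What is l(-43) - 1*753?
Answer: -609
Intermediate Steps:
l(b) = 144 (l(b) = -2*4*6*(-3) = -48*(-3) = -2*(-72) = 144)
l(-43) - 1*753 = 144 - 1*753 = 144 - 753 = -609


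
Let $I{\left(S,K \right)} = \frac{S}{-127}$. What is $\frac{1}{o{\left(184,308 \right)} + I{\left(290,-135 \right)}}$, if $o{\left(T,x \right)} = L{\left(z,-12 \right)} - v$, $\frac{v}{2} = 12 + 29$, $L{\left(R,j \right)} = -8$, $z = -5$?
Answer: $- \frac{127}{11720} \approx -0.010836$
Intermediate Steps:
$v = 82$ ($v = 2 \left(12 + 29\right) = 2 \cdot 41 = 82$)
$I{\left(S,K \right)} = - \frac{S}{127}$ ($I{\left(S,K \right)} = S \left(- \frac{1}{127}\right) = - \frac{S}{127}$)
$o{\left(T,x \right)} = -90$ ($o{\left(T,x \right)} = -8 - 82 = -90$)
$\frac{1}{o{\left(184,308 \right)} + I{\left(290,-135 \right)}} = \frac{1}{-90 - \frac{290}{127}} = \frac{1}{- \frac{11720}{127}} = - \frac{127}{11720}$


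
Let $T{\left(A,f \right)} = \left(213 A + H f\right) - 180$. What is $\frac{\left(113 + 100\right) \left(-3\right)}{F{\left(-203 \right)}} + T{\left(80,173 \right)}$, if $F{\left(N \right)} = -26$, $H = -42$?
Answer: $\frac{250083}{26} \approx 9618.6$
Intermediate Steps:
$T{\left(A,f \right)} = -180 - 42 f + 213 A$ ($T{\left(A,f \right)} = \left(213 A - 42 f\right) - 180 = \left(- 42 f + 213 A\right) - 180 = -180 - 42 f + 213 A$)
$\frac{\left(113 + 100\right) \left(-3\right)}{F{\left(-203 \right)}} + T{\left(80,173 \right)} = \frac{\left(113 + 100\right) \left(-3\right)}{-26} - -9594 = 213 \left(-3\right) \left(- \frac{1}{26}\right) - -9594 = \left(-639\right) \left(- \frac{1}{26}\right) + 9594 = \frac{639}{26} + 9594 = \frac{250083}{26}$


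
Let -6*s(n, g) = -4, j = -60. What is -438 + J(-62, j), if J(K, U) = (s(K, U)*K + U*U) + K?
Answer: 9176/3 ≈ 3058.7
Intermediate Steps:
s(n, g) = ⅔ (s(n, g) = -⅙*(-4) = ⅔)
J(K, U) = U² + 5*K/3 (J(K, U) = (2*K/3 + U*U) + K = (2*K/3 + U²) + K = (U² + 2*K/3) + K = U² + 5*K/3)
-438 + J(-62, j) = -438 + ((-60)² + (5/3)*(-62)) = -438 + (3600 - 310/3) = -438 + 10490/3 = 9176/3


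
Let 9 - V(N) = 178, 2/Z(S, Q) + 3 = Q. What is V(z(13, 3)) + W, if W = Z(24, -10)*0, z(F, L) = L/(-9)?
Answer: -169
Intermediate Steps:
Z(S, Q) = 2/(-3 + Q)
z(F, L) = -L/9 (z(F, L) = L*(-1/9) = -L/9)
W = 0 (W = (2/(-3 - 10))*0 = (2/(-13))*0 = (2*(-1/13))*0 = -2/13*0 = 0)
V(N) = -169 (V(N) = 9 - 1*178 = 9 - 178 = -169)
V(z(13, 3)) + W = -169 + 0 = -169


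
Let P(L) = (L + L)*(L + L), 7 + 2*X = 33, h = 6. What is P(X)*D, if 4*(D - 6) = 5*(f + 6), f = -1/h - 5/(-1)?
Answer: 79261/6 ≈ 13210.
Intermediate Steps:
X = 13 (X = -7/2 + (½)*33 = -7/2 + 33/2 = 13)
f = 29/6 (f = -1/6 - 5/(-1) = -1*⅙ - 5*(-1) = -⅙ + 5 = 29/6 ≈ 4.8333)
P(L) = 4*L² (P(L) = (2*L)*(2*L) = 4*L²)
D = 469/24 (D = 6 + (5*(29/6 + 6))/4 = 6 + (5*(65/6))/4 = 6 + (¼)*(325/6) = 6 + 325/24 = 469/24 ≈ 19.542)
P(X)*D = (4*13²)*(469/24) = (4*169)*(469/24) = 676*(469/24) = 79261/6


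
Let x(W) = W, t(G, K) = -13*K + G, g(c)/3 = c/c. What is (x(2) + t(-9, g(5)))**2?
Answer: 2116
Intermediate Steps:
g(c) = 3 (g(c) = 3*(c/c) = 3*1 = 3)
t(G, K) = G - 13*K
(x(2) + t(-9, g(5)))**2 = (2 + (-9 - 13*3))**2 = (2 + (-9 - 39))**2 = (2 - 48)**2 = (-46)**2 = 2116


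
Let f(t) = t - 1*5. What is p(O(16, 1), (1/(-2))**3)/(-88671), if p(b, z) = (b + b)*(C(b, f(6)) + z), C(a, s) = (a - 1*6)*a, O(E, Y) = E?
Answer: -5116/88671 ≈ -0.057696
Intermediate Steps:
f(t) = -5 + t (f(t) = t - 5 = -5 + t)
C(a, s) = a*(-6 + a) (C(a, s) = (a - 6)*a = (-6 + a)*a = a*(-6 + a))
p(b, z) = 2*b*(z + b*(-6 + b)) (p(b, z) = (b + b)*(b*(-6 + b) + z) = (2*b)*(z + b*(-6 + b)) = 2*b*(z + b*(-6 + b)))
p(O(16, 1), (1/(-2))**3)/(-88671) = (2*16*((1/(-2))**3 + 16*(-6 + 16)))/(-88671) = (2*16*((-1/2)**3 + 16*10))*(-1/88671) = (2*16*(-1/8 + 160))*(-1/88671) = (2*16*(1279/8))*(-1/88671) = 5116*(-1/88671) = -5116/88671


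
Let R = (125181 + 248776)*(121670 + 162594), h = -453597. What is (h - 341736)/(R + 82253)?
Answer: -795333/106302594901 ≈ -7.4818e-6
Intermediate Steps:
R = 106302512648 (R = 373957*284264 = 106302512648)
(h - 341736)/(R + 82253) = (-453597 - 341736)/(106302512648 + 82253) = -795333/106302594901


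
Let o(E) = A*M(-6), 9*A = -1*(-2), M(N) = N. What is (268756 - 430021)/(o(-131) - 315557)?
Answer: 96759/189335 ≈ 0.51105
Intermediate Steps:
A = 2/9 (A = (-1*(-2))/9 = (⅑)*2 = 2/9 ≈ 0.22222)
o(E) = -4/3 (o(E) = (2/9)*(-6) = -4/3)
(268756 - 430021)/(o(-131) - 315557) = (268756 - 430021)/(-4/3 - 315557) = -161265/(-946675/3) = -161265*(-3/946675) = 96759/189335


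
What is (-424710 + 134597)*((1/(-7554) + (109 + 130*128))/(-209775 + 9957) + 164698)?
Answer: -72121854039663730543/1509425172 ≈ -4.7781e+10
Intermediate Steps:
(-424710 + 134597)*((1/(-7554) + (109 + 130*128))/(-209775 + 9957) + 164698) = -290113*((-1/7554 + (109 + 16640))/(-199818) + 164698) = -290113*((-1/7554 + 16749)*(-1/199818) + 164698) = -290113*((126521945/7554)*(-1/199818) + 164698) = -290113*(-126521945/1509425172 + 164698) = -290113*248599180456111/1509425172 = -72121854039663730543/1509425172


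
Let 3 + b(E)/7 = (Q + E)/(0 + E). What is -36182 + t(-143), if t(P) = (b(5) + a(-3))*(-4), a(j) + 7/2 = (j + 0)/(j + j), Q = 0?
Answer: -36114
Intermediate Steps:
b(E) = -14 (b(E) = -21 + 7*((0 + E)/(0 + E)) = -21 + 7*(E/E) = -21 + 7*1 = -21 + 7 = -14)
a(j) = -3 (a(j) = -7/2 + (j + 0)/(j + j) = -7/2 + j/((2*j)) = -7/2 + j*(1/(2*j)) = -7/2 + 1/2 = -3)
t(P) = 68 (t(P) = (-14 - 3)*(-4) = -17*(-4) = 68)
-36182 + t(-143) = -36182 + 68 = -36114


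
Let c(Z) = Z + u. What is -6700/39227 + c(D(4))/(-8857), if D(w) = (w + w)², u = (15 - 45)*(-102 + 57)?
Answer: -114808878/347433539 ≈ -0.33045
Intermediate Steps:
u = 1350 (u = -30*(-45) = 1350)
D(w) = 4*w² (D(w) = (2*w)² = 4*w²)
c(Z) = 1350 + Z (c(Z) = Z + 1350 = 1350 + Z)
-6700/39227 + c(D(4))/(-8857) = -6700/39227 + (1350 + 4*4²)/(-8857) = -6700*1/39227 + (1350 + 4*16)*(-1/8857) = -6700/39227 + (1350 + 64)*(-1/8857) = -6700/39227 + 1414*(-1/8857) = -6700/39227 - 1414/8857 = -114808878/347433539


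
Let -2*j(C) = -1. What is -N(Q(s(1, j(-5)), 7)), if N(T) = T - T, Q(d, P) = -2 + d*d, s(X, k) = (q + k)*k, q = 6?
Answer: 0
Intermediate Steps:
j(C) = ½ (j(C) = -½*(-1) = ½)
s(X, k) = k*(6 + k) (s(X, k) = (6 + k)*k = k*(6 + k))
Q(d, P) = -2 + d²
N(T) = 0
-N(Q(s(1, j(-5)), 7)) = -1*0 = 0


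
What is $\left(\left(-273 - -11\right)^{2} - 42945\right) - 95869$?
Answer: $-70170$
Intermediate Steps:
$\left(\left(-273 - -11\right)^{2} - 42945\right) - 95869 = \left(\left(-273 + \left(-23 + 34\right)\right)^{2} - 42945\right) - 95869 = \left(\left(-273 + 11\right)^{2} - 42945\right) - 95869 = \left(\left(-262\right)^{2} - 42945\right) - 95869 = \left(68644 - 42945\right) - 95869 = 25699 - 95869 = -70170$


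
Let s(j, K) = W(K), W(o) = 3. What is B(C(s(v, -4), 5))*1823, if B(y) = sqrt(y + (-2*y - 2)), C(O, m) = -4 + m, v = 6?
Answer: 1823*I*sqrt(3) ≈ 3157.5*I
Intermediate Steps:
s(j, K) = 3
B(y) = sqrt(-2 - y) (B(y) = sqrt(y + (-2 - 2*y)) = sqrt(-2 - y))
B(C(s(v, -4), 5))*1823 = sqrt(-2 - (-4 + 5))*1823 = sqrt(-2 - 1*1)*1823 = sqrt(-2 - 1)*1823 = sqrt(-3)*1823 = (I*sqrt(3))*1823 = 1823*I*sqrt(3)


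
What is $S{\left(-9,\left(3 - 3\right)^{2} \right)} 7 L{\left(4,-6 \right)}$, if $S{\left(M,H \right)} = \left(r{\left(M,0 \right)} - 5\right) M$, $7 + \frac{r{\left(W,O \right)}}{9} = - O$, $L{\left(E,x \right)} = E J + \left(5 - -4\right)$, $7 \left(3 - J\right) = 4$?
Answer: $80172$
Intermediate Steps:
$J = \frac{17}{7}$ ($J = 3 - \frac{4}{7} = \frac{17}{7} \approx 2.4286$)
$L{\left(E,x \right)} = 9 + \frac{17 E}{7}$ ($L{\left(E,x \right)} = E \frac{17}{7} + \left(5 - -4\right) = \frac{17 E}{7} + \left(5 + 4\right) = \frac{17 E}{7} + 9 = 9 + \frac{17 E}{7}$)
$r{\left(W,O \right)} = -63 - 9 O$ ($r{\left(W,O \right)} = -63 + 9 \left(- O\right) = -63 - 9 O$)
$S{\left(M,H \right)} = - 68 M$ ($S{\left(M,H \right)} = \left(\left(-63 - 0\right) - 5\right) M = \left(\left(-63 + 0\right) - 5\right) M = \left(-63 - 5\right) M = - 68 M$)
$S{\left(-9,\left(3 - 3\right)^{2} \right)} 7 L{\left(4,-6 \right)} = \left(-68\right) \left(-9\right) 7 \left(9 + \frac{17}{7} \cdot 4\right) = 612 \cdot 7 \left(9 + \frac{68}{7}\right) = 4284 \cdot \frac{131}{7} = 80172$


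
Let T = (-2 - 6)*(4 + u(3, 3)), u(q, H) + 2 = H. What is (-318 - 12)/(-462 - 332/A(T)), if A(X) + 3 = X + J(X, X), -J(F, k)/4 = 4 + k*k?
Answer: 1065735/1491863 ≈ 0.71437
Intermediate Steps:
J(F, k) = -16 - 4*k**2 (J(F, k) = -4*(4 + k*k) = -4*(4 + k**2) = -16 - 4*k**2)
u(q, H) = -2 + H
T = -40 (T = (-2 - 6)*(4 + (-2 + 3)) = -8*(4 + 1) = -8*5 = -40)
A(X) = -19 + X - 4*X**2 (A(X) = -3 + (X + (-16 - 4*X**2)) = -3 + (-16 + X - 4*X**2) = -19 + X - 4*X**2)
(-318 - 12)/(-462 - 332/A(T)) = (-318 - 12)/(-462 - 332/(-19 - 40 - 4*(-40)**2)) = -330/(-462 - 332/(-19 - 40 - 4*1600)) = -330/(-462 - 332/(-19 - 40 - 6400)) = -330/(-462 - 332/(-6459)) = -330/(-462 - 332*(-1/6459)) = -330/(-462 + 332/6459) = -330/(-2983726/6459) = -330*(-6459/2983726) = 1065735/1491863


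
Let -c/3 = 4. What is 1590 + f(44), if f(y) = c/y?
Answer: 17487/11 ≈ 1589.7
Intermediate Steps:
c = -12 (c = -3*4 = -12)
f(y) = -12/y
1590 + f(44) = 1590 - 12/44 = 1590 - 12*1/44 = 1590 - 3/11 = 17487/11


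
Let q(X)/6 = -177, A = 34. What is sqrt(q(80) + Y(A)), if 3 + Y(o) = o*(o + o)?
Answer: sqrt(1247) ≈ 35.313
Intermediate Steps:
q(X) = -1062 (q(X) = 6*(-177) = -1062)
Y(o) = -3 + 2*o**2 (Y(o) = -3 + o*(o + o) = -3 + o*(2*o) = -3 + 2*o**2)
sqrt(q(80) + Y(A)) = sqrt(-1062 + (-3 + 2*34**2)) = sqrt(-1062 + (-3 + 2*1156)) = sqrt(-1062 + (-3 + 2312)) = sqrt(-1062 + 2309) = sqrt(1247)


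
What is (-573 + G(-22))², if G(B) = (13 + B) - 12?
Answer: 352836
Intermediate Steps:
G(B) = 1 + B
(-573 + G(-22))² = (-573 + (1 - 22))² = (-573 - 21)² = (-594)² = 352836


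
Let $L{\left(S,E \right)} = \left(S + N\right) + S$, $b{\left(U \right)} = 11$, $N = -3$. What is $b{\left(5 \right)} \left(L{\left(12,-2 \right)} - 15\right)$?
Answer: $66$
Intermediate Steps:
$L{\left(S,E \right)} = -3 + 2 S$ ($L{\left(S,E \right)} = \left(S - 3\right) + S = \left(-3 + S\right) + S = -3 + 2 S$)
$b{\left(5 \right)} \left(L{\left(12,-2 \right)} - 15\right) = 11 \left(\left(-3 + 2 \cdot 12\right) - 15\right) = 11 \left(\left(-3 + 24\right) - 15\right) = 11 \left(21 - 15\right) = 11 \cdot 6 = 66$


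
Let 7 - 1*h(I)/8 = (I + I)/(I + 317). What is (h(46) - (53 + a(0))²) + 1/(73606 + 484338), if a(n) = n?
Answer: -557985845437/202533672 ≈ -2755.0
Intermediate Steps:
h(I) = 56 - 16*I/(317 + I) (h(I) = 56 - 8*(I + I)/(I + 317) = 56 - 8*2*I/(317 + I) = 56 - 16*I/(317 + I))
(h(46) - (53 + a(0))²) + 1/(73606 + 484338) = (8*(2219 + 5*46)/(317 + 46) - (53 + 0)²) + 1/(73606 + 484338) = (8*(2219 + 230)/363 - 1*53²) + 1/557944 = (8*(1/363)*2449 - 1*2809) + 1/557944 = (19592/363 - 2809) + 1/557944 = -1000075/363 + 1/557944 = -557985845437/202533672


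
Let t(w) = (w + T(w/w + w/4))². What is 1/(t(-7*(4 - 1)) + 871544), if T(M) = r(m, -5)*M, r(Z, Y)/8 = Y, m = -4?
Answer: 1/893745 ≈ 1.1189e-6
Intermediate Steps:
r(Z, Y) = 8*Y
T(M) = -40*M (T(M) = (8*(-5))*M = -40*M)
t(w) = (-40 - 9*w)² (t(w) = (w - 40*(w/w + w/4))² = (w - 40*(1 + w*(¼)))² = (w - 40*(1 + w/4))² = (w + (-40 - 10*w))² = (-40 - 9*w)²)
1/(t(-7*(4 - 1)) + 871544) = 1/((40 + 9*(-7*(4 - 1)))² + 871544) = 1/((40 + 9*(-7*3))² + 871544) = 1/((40 + 9*(-21))² + 871544) = 1/((40 - 189)² + 871544) = 1/((-149)² + 871544) = 1/(22201 + 871544) = 1/893745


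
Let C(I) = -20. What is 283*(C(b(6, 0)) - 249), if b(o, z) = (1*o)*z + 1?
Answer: -76127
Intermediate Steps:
b(o, z) = 1 + o*z (b(o, z) = o*z + 1 = 1 + o*z)
283*(C(b(6, 0)) - 249) = 283*(-20 - 249) = 283*(-269) = -76127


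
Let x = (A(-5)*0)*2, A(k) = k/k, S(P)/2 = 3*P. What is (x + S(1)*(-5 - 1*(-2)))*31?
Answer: -558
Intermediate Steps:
S(P) = 6*P (S(P) = 2*(3*P) = 6*P)
A(k) = 1
x = 0 (x = (1*0)*2 = 0*2 = 0)
(x + S(1)*(-5 - 1*(-2)))*31 = (0 + (6*1)*(-5 - 1*(-2)))*31 = (0 + 6*(-5 + 2))*31 = (0 + 6*(-3))*31 = (0 - 18)*31 = -18*31 = -558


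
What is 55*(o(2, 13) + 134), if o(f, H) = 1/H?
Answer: 95865/13 ≈ 7374.2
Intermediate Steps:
55*(o(2, 13) + 134) = 55*(1/13 + 134) = 55*(1743/13) = 95865/13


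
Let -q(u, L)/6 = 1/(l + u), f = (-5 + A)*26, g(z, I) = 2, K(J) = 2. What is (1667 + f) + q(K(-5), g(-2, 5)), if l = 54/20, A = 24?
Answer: 101507/47 ≈ 2159.7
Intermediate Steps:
l = 27/10 (l = 54*(1/20) = 27/10 ≈ 2.7000)
f = 494 (f = (-5 + 24)*26 = 19*26 = 494)
q(u, L) = -6/(27/10 + u)
(1667 + f) + q(K(-5), g(-2, 5)) = (1667 + 494) - 60/(27 + 10*2) = 2161 - 60/(27 + 20) = 2161 - 60/47 = 101507/47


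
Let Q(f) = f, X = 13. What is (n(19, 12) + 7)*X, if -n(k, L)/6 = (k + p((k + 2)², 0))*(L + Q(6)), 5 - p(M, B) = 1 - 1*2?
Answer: -35009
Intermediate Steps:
p(M, B) = 6 (p(M, B) = 5 - (1 - 1*2) = 5 - (1 - 2) = 5 - 1*(-1) = 5 + 1 = 6)
n(k, L) = -6*(6 + L)*(6 + k) (n(k, L) = -6*(k + 6)*(L + 6) = -6*(6 + k)*(6 + L) = -6*(6 + L)*(6 + k))
(n(19, 12) + 7)*X = ((-216 - 36*12 - 36*19 - 6*12*19) + 7)*13 = ((-216 - 432 - 684 - 1368) + 7)*13 = (-2700 + 7)*13 = -2693*13 = -35009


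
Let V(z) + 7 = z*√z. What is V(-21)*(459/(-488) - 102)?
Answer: 351645/488 + 1054935*I*√21/488 ≈ 720.58 + 9906.4*I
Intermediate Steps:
V(z) = -7 + z^(3/2) (V(z) = -7 + z*√z = -7 + z^(3/2))
V(-21)*(459/(-488) - 102) = (-7 + (-21)^(3/2))*(459/(-488) - 102) = (-7 - 21*I*√21)*(459*(-1/488) - 102) = (-7 - 21*I*√21)*(-459/488 - 102) = (-7 - 21*I*√21)*(-50235/488) = 351645/488 + 1054935*I*√21/488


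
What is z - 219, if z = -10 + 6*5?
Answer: -199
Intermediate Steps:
z = 20 (z = -10 + 30 = 20)
z - 219 = 20 - 219 = -199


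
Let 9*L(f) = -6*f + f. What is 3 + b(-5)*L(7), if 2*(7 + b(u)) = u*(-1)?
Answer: 41/2 ≈ 20.500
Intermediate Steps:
b(u) = -7 - u/2 (b(u) = -7 + (u*(-1))/2 = -7 + (-u)/2 = -7 - u/2)
L(f) = -5*f/9 (L(f) = (-6*f + f)/9 = (-5*f)/9 = -5*f/9)
3 + b(-5)*L(7) = 3 + (-7 - ½*(-5))*(-5/9*7) = 3 + (-7 + 5/2)*(-35/9) = 3 - 9/2*(-35/9) = 3 + 35/2 = 41/2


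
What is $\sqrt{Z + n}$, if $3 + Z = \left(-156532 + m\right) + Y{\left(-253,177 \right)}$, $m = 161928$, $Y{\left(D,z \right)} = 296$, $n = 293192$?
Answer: $3 \sqrt{33209} \approx 546.7$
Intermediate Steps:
$Z = 5689$ ($Z = -3 + \left(\left(-156532 + 161928\right) + 296\right) = -3 + \left(5396 + 296\right) = -3 + 5692 = 5689$)
$\sqrt{Z + n} = \sqrt{5689 + 293192} = \sqrt{298881} = 3 \sqrt{33209}$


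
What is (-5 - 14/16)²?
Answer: 2209/64 ≈ 34.516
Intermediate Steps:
(-5 - 14/16)² = (-5 - 14*1/16)² = (-5 - 7/8)² = (-47/8)² = 2209/64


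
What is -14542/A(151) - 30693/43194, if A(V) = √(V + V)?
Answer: -10231/14398 - 7271*√302/151 ≈ -837.51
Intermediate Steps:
A(V) = √2*√V (A(V) = √(2*V) = √2*√V)
-14542/A(151) - 30693/43194 = -14542*√302/302 - 30693/43194 = -14542*√302/302 - 30693*1/43194 = -7271*√302/151 - 10231/14398 = -10231/14398 - 7271*√302/151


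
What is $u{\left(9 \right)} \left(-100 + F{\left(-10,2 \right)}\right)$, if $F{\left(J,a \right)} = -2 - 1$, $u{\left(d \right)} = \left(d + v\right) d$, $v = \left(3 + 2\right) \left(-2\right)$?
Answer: $927$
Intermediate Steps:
$v = -10$ ($v = 5 \left(-2\right) = -10$)
$u{\left(d \right)} = d \left(-10 + d\right)$ ($u{\left(d \right)} = \left(d - 10\right) d = \left(-10 + d\right) d = d \left(-10 + d\right)$)
$F{\left(J,a \right)} = -3$
$u{\left(9 \right)} \left(-100 + F{\left(-10,2 \right)}\right) = 9 \left(-10 + 9\right) \left(-100 - 3\right) = 9 \left(-1\right) \left(-103\right) = \left(-9\right) \left(-103\right) = 927$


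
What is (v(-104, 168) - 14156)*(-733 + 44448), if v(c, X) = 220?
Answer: -609212240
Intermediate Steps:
(v(-104, 168) - 14156)*(-733 + 44448) = (220 - 14156)*(-733 + 44448) = -13936*43715 = -609212240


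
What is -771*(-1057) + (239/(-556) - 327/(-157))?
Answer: 71138497813/87292 ≈ 8.1495e+5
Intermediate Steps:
-771*(-1057) + (239/(-556) - 327/(-157)) = 814947 + (239*(-1/556) - 327*(-1/157)) = 814947 + (-239/556 + 327/157) = 814947 + 144289/87292 = 71138497813/87292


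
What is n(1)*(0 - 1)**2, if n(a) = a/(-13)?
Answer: -1/13 ≈ -0.076923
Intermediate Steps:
n(a) = -a/13 (n(a) = a*(-1/13) = -a/13)
n(1)*(0 - 1)**2 = (-1/13*1)*(0 - 1)**2 = -1/13*(-1)**2 = -1/13*1 = -1/13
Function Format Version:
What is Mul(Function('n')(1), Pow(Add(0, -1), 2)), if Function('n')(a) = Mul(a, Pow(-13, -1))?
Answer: Rational(-1, 13) ≈ -0.076923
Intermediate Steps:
Function('n')(a) = Mul(Rational(-1, 13), a) (Function('n')(a) = Mul(a, Rational(-1, 13)) = Mul(Rational(-1, 13), a))
Mul(Function('n')(1), Pow(Add(0, -1), 2)) = Mul(Mul(Rational(-1, 13), 1), Pow(Add(0, -1), 2)) = Mul(Rational(-1, 13), Pow(-1, 2)) = Mul(Rational(-1, 13), 1) = Rational(-1, 13)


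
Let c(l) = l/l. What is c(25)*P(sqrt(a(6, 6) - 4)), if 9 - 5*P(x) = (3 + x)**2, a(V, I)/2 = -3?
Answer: 2 - 6*I*sqrt(10)/5 ≈ 2.0 - 3.7947*I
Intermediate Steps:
a(V, I) = -6 (a(V, I) = 2*(-3) = -6)
c(l) = 1
P(x) = 9/5 - (3 + x)**2/5
c(25)*P(sqrt(a(6, 6) - 4)) = 1*(9/5 - (3 + sqrt(-6 - 4))**2/5) = 1*(9/5 - (3 + sqrt(-10))**2/5) = 1*(9/5 - (3 + I*sqrt(10))**2/5) = 9/5 - (3 + I*sqrt(10))**2/5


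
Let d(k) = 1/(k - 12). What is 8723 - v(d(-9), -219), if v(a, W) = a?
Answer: 183184/21 ≈ 8723.0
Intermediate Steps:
d(k) = 1/(-12 + k)
8723 - v(d(-9), -219) = 8723 - 1/(-12 - 9) = 8723 - 1/(-21) = 8723 - 1*(-1/21) = 8723 + 1/21 = 183184/21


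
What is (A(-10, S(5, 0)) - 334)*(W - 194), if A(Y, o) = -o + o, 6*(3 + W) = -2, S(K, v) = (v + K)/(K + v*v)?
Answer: 197728/3 ≈ 65909.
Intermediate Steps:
S(K, v) = (K + v)/(K + v**2)
W = -10/3 (W = -3 + (1/6)*(-2) = -3 - 1/3 = -10/3 ≈ -3.3333)
A(Y, o) = 0
(A(-10, S(5, 0)) - 334)*(W - 194) = (0 - 334)*(-10/3 - 194) = -334*(-592/3) = 197728/3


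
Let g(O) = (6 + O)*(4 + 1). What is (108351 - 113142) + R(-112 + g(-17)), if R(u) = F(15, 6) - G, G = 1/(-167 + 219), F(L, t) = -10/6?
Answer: -747659/156 ≈ -4792.7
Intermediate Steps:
g(O) = 30 + 5*O (g(O) = (6 + O)*5 = 30 + 5*O)
F(L, t) = -5/3 (F(L, t) = -10*⅙ = -5/3)
G = 1/52 ≈ 0.019231
R(u) = -263/156 (R(u) = -5/3 - 1*1/52 = -5/3 - 1/52 = -263/156)
(108351 - 113142) + R(-112 + g(-17)) = (108351 - 113142) - 263/156 = -4791 - 263/156 = -747659/156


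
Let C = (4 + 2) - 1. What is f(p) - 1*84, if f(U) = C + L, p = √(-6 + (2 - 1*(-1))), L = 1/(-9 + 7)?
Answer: -159/2 ≈ -79.500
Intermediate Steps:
L = -½ (L = 1/(-2) = -½ ≈ -0.50000)
p = I*√3 (p = √(-6 + (2 + 1)) = √(-6 + 3) = √(-3) = I*√3 ≈ 1.732*I)
C = 5 (C = 6 - 1 = 5)
f(U) = 9/2 (f(U) = 5 - ½ = 9/2)
f(p) - 1*84 = 9/2 - 1*84 = 9/2 - 84 = -159/2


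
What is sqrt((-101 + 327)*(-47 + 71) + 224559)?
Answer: sqrt(229983) ≈ 479.57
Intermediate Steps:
sqrt((-101 + 327)*(-47 + 71) + 224559) = sqrt(226*24 + 224559) = sqrt(5424 + 224559) = sqrt(229983)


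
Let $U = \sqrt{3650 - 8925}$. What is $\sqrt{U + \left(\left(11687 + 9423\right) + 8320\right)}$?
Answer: $\sqrt{29430 + 5 i \sqrt{211}} \approx 171.55 + 0.212 i$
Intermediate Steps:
$U = 5 i \sqrt{211}$ ($U = \sqrt{-5275} = 5 i \sqrt{211} \approx 72.629 i$)
$\sqrt{U + \left(\left(11687 + 9423\right) + 8320\right)} = \sqrt{5 i \sqrt{211} + \left(\left(11687 + 9423\right) + 8320\right)} = \sqrt{5 i \sqrt{211} + \left(21110 + 8320\right)} = \sqrt{5 i \sqrt{211} + 29430} = \sqrt{29430 + 5 i \sqrt{211}}$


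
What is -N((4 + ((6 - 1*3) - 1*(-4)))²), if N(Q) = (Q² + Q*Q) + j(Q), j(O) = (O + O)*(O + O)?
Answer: -87846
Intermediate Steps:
j(O) = 4*O² (j(O) = (2*O)*(2*O) = 4*O²)
N(Q) = 6*Q² (N(Q) = (Q² + Q*Q) + 4*Q² = (Q² + Q²) + 4*Q² = 2*Q² + 4*Q² = 6*Q²)
-N((4 + ((6 - 1*3) - 1*(-4)))²) = -6*((4 + ((6 - 1*3) - 1*(-4)))²)² = -6*((4 + ((6 - 3) + 4))²)² = -6*((4 + (3 + 4))²)² = -6*((4 + 7)²)² = -6*(11²)² = -6*121² = -6*14641 = -1*87846 = -87846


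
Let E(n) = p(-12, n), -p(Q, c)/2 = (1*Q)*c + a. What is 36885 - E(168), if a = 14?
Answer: 32881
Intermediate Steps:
p(Q, c) = -28 - 2*Q*c (p(Q, c) = -2*((1*Q)*c + 14) = -2*(Q*c + 14) = -2*(14 + Q*c) = -28 - 2*Q*c)
E(n) = -28 + 24*n (E(n) = -28 - 2*(-12)*n = -28 + 24*n)
36885 - E(168) = 36885 - (-28 + 24*168) = 36885 - (-28 + 4032) = 36885 - 1*4004 = 36885 - 4004 = 32881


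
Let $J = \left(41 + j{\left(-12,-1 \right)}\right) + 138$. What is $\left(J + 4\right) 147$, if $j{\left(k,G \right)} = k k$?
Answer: $48069$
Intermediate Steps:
$j{\left(k,G \right)} = k^{2}$
$J = 323$ ($J = \left(41 + \left(-12\right)^{2}\right) + 138 = \left(41 + 144\right) + 138 = 185 + 138 = 323$)
$\left(J + 4\right) 147 = \left(323 + 4\right) 147 = 327 \cdot 147 = 48069$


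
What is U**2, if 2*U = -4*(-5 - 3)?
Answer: 256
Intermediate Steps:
U = 16 (U = (-4*(-5 - 3))/2 = (-4*(-8))/2 = (1/2)*32 = 16)
U**2 = 16**2 = 256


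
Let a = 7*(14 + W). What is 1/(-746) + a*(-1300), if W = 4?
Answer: -122194801/746 ≈ -1.6380e+5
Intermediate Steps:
a = 126 (a = 7*(14 + 4) = 7*18 = 126)
1/(-746) + a*(-1300) = 1/(-746) + 126*(-1300) = -1/746 - 163800 = -122194801/746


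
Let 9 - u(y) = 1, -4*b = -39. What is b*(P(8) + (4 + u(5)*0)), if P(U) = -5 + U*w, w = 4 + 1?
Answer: 1521/4 ≈ 380.25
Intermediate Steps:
b = 39/4 (b = -¼*(-39) = 39/4 ≈ 9.7500)
u(y) = 8 (u(y) = 9 - 1*1 = 9 - 1 = 8)
w = 5
P(U) = -5 + 5*U (P(U) = -5 + U*5 = -5 + 5*U)
b*(P(8) + (4 + u(5)*0)) = 39*((-5 + 5*8) + (4 + 8*0))/4 = 39*((-5 + 40) + (4 + 0))/4 = 39*(35 + 4)/4 = (39/4)*39 = 1521/4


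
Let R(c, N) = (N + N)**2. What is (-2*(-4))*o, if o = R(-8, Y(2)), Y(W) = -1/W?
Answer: 8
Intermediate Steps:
R(c, N) = 4*N**2 (R(c, N) = (2*N)**2 = 4*N**2)
o = 1 (o = 4*(-1/2)**2 = 4*(1/4) = 1)
(-2*(-4))*o = -2*(-4)*1 = 8*1 = 8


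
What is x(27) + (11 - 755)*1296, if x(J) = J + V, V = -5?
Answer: -964202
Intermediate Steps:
x(J) = -5 + J (x(J) = J - 5 = -5 + J)
x(27) + (11 - 755)*1296 = (-5 + 27) + (11 - 755)*1296 = 22 - 744*1296 = 22 - 964224 = -964202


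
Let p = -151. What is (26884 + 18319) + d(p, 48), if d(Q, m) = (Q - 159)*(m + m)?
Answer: 15443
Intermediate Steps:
d(Q, m) = 2*m*(-159 + Q) (d(Q, m) = (-159 + Q)*(2*m) = 2*m*(-159 + Q))
(26884 + 18319) + d(p, 48) = (26884 + 18319) + 2*48*(-159 - 151) = 45203 + 2*48*(-310) = 45203 - 29760 = 15443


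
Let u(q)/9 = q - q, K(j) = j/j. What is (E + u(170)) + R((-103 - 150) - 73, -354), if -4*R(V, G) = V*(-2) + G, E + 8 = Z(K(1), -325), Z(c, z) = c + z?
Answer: -813/2 ≈ -406.50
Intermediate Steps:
K(j) = 1
E = -332 (E = -8 + (1 - 325) = -8 - 324 = -332)
u(q) = 0 (u(q) = 9*(q - q) = 9*0 = 0)
R(V, G) = V/2 - G/4 (R(V, G) = -(V*(-2) + G)/4 = -(-2*V + G)/4 = -(G - 2*V)/4 = V/2 - G/4)
(E + u(170)) + R((-103 - 150) - 73, -354) = (-332 + 0) + (((-103 - 150) - 73)/2 - ¼*(-354)) = -332 + ((-253 - 73)/2 + 177/2) = -332 + ((½)*(-326) + 177/2) = -332 + (-163 + 177/2) = -332 - 149/2 = -813/2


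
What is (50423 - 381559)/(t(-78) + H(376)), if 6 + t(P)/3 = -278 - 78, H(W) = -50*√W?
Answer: 89903424/59849 - 8278400*√94/59849 ≈ 161.09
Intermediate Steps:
t(P) = -1086 (t(P) = -18 + 3*(-278 - 78) = -18 + 3*(-356) = -18 - 1068 = -1086)
(50423 - 381559)/(t(-78) + H(376)) = (50423 - 381559)/(-1086 - 100*√94) = -331136/(-1086 - 100*√94)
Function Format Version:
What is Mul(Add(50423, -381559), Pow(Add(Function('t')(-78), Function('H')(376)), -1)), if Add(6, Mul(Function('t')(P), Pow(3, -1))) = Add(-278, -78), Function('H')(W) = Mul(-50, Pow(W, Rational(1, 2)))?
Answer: Add(Rational(89903424, 59849), Mul(Rational(-8278400, 59849), Pow(94, Rational(1, 2)))) ≈ 161.09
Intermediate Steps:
Function('t')(P) = -1086 (Function('t')(P) = Add(-18, Mul(3, Add(-278, -78))) = Add(-18, Mul(3, -356)) = Add(-18, -1068) = -1086)
Mul(Add(50423, -381559), Pow(Add(Function('t')(-78), Function('H')(376)), -1)) = Mul(Add(50423, -381559), Pow(Add(-1086, Mul(-50, Pow(376, Rational(1, 2)))), -1)) = Mul(-331136, Pow(Add(-1086, Mul(-50, Mul(2, Pow(94, Rational(1, 2))))), -1)) = Mul(-331136, Pow(Add(-1086, Mul(-100, Pow(94, Rational(1, 2)))), -1))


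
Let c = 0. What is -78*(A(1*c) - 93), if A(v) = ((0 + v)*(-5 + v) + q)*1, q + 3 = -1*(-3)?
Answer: 7254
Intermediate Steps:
q = 0 (q = -3 - 1*(-3) = -3 + 3 = 0)
A(v) = v*(-5 + v) (A(v) = ((0 + v)*(-5 + v) + 0)*1 = (v*(-5 + v) + 0)*1 = (v*(-5 + v))*1 = v*(-5 + v))
-78*(A(1*c) - 93) = -78*((1*0)*(-5 + 1*0) - 93) = -78*(0*(-5 + 0) - 93) = -78*(0*(-5) - 93) = -78*(0 - 93) = -78*(-93) = 7254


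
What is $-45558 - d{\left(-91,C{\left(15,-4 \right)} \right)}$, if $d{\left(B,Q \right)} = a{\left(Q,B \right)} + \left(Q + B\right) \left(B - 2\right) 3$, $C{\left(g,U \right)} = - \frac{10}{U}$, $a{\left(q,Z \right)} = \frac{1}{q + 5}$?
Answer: $- \frac{2107489}{30} \approx -70250.0$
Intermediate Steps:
$a{\left(q,Z \right)} = \frac{1}{5 + q}$
$d{\left(B,Q \right)} = \frac{1}{5 + Q} + 3 \left(-2 + B\right) \left(B + Q\right)$ ($d{\left(B,Q \right)} = \frac{1}{5 + Q} + \left(Q + B\right) \left(B - 2\right) 3 = \frac{1}{5 + Q} + \left(B + Q\right) \left(-2 + B\right) 3 = \frac{1}{5 + Q} + \left(-2 + B\right) \left(B + Q\right) 3 = \frac{1}{5 + Q} + 3 \left(-2 + B\right) \left(B + Q\right)$)
$-45558 - d{\left(-91,C{\left(15,-4 \right)} \right)} = -45558 - \frac{1 + 3 \left(5 - \frac{10}{-4}\right) \left(\left(-91\right)^{2} - -182 - 2 \left(- \frac{10}{-4}\right) - 91 \left(- \frac{10}{-4}\right)\right)}{5 - \frac{10}{-4}} = -45558 - \frac{1 + 3 \left(5 - - \frac{5}{2}\right) \left(8281 + 182 - 2 \left(\left(-10\right) \left(- \frac{1}{4}\right)\right) - 91 \left(\left(-10\right) \left(- \frac{1}{4}\right)\right)\right)}{5 - - \frac{5}{2}} = -45558 - \frac{1 + 3 \left(5 + \frac{5}{2}\right) \left(8281 + 182 - 5 - \frac{455}{2}\right)}{5 + \frac{5}{2}} = -45558 - \frac{1 + 3 \cdot \frac{15}{2} \left(8281 + 182 - 5 - \frac{455}{2}\right)}{\frac{15}{2}} = -45558 - \frac{2 \left(1 + 3 \cdot \frac{15}{2} \cdot \frac{16461}{2}\right)}{15} = -45558 - \frac{2 \left(1 + \frac{740745}{4}\right)}{15} = -45558 - \frac{2}{15} \cdot \frac{740749}{4} = -45558 - \frac{740749}{30} = - \frac{2107489}{30}$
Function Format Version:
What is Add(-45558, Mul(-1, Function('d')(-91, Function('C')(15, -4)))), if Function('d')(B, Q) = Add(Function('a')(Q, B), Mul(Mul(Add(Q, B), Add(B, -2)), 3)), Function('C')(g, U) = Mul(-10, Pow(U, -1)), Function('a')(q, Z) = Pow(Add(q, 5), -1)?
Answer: Rational(-2107489, 30) ≈ -70250.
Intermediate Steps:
Function('a')(q, Z) = Pow(Add(5, q), -1)
Function('d')(B, Q) = Add(Pow(Add(5, Q), -1), Mul(3, Add(-2, B), Add(B, Q))) (Function('d')(B, Q) = Add(Pow(Add(5, Q), -1), Mul(Mul(Add(Q, B), Add(B, -2)), 3)) = Add(Pow(Add(5, Q), -1), Mul(Mul(Add(B, Q), Add(-2, B)), 3)) = Add(Pow(Add(5, Q), -1), Mul(Mul(Add(-2, B), Add(B, Q)), 3)) = Add(Pow(Add(5, Q), -1), Mul(3, Add(-2, B), Add(B, Q))))
Add(-45558, Mul(-1, Function('d')(-91, Function('C')(15, -4)))) = Add(-45558, Mul(-1, Mul(Pow(Add(5, Mul(-10, Pow(-4, -1))), -1), Add(1, Mul(3, Add(5, Mul(-10, Pow(-4, -1))), Add(Pow(-91, 2), Mul(-2, -91), Mul(-2, Mul(-10, Pow(-4, -1))), Mul(-91, Mul(-10, Pow(-4, -1))))))))) = Add(-45558, Mul(-1, Mul(Pow(Add(5, Mul(-10, Rational(-1, 4))), -1), Add(1, Mul(3, Add(5, Mul(-10, Rational(-1, 4))), Add(8281, 182, Mul(-2, Mul(-10, Rational(-1, 4))), Mul(-91, Mul(-10, Rational(-1, 4))))))))) = Add(-45558, Mul(-1, Mul(Pow(Add(5, Rational(5, 2)), -1), Add(1, Mul(3, Add(5, Rational(5, 2)), Add(8281, 182, Mul(-2, Rational(5, 2)), Mul(-91, Rational(5, 2)))))))) = Add(-45558, Mul(-1, Mul(Pow(Rational(15, 2), -1), Add(1, Mul(3, Rational(15, 2), Add(8281, 182, -5, Rational(-455, 2))))))) = Add(-45558, Mul(-1, Mul(Rational(2, 15), Add(1, Mul(3, Rational(15, 2), Rational(16461, 2)))))) = Add(-45558, Mul(-1, Mul(Rational(2, 15), Add(1, Rational(740745, 4))))) = Add(-45558, Mul(-1, Mul(Rational(2, 15), Rational(740749, 4)))) = Add(-45558, Mul(-1, Rational(740749, 30))) = Add(-45558, Rational(-740749, 30)) = Rational(-2107489, 30)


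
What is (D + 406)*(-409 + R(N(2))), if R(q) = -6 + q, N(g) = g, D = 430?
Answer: -345268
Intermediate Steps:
(D + 406)*(-409 + R(N(2))) = (430 + 406)*(-409 + (-6 + 2)) = 836*(-409 - 4) = 836*(-413) = -345268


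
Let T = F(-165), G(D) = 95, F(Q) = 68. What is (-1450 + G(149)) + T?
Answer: -1287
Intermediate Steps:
T = 68
(-1450 + G(149)) + T = (-1450 + 95) + 68 = -1355 + 68 = -1287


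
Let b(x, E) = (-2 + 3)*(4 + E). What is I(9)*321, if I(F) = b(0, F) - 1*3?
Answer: 3210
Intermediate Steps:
b(x, E) = 4 + E (b(x, E) = 1*(4 + E) = 4 + E)
I(F) = 1 + F (I(F) = (4 + F) - 1*3 = (4 + F) - 3 = 1 + F)
I(9)*321 = (1 + 9)*321 = 10*321 = 3210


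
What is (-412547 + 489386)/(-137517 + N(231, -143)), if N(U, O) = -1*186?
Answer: -25613/45901 ≈ -0.55801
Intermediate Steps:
N(U, O) = -186
(-412547 + 489386)/(-137517 + N(231, -143)) = (-412547 + 489386)/(-137517 - 186) = 76839/(-137703) = 76839*(-1/137703) = -25613/45901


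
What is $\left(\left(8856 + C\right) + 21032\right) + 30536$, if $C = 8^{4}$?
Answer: $64520$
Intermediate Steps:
$C = 4096$
$\left(\left(8856 + C\right) + 21032\right) + 30536 = \left(\left(8856 + 4096\right) + 21032\right) + 30536 = \left(12952 + 21032\right) + 30536 = 33984 + 30536 = 64520$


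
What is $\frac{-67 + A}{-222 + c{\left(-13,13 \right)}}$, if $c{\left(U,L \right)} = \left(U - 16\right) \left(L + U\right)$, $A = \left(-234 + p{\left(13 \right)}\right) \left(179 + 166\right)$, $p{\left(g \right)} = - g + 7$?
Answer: $\frac{82867}{222} \approx 373.27$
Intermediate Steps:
$p{\left(g \right)} = 7 - g$
$A = -82800$ ($A = \left(-234 + \left(7 - 13\right)\right) \left(179 + 166\right) = \left(-234 + \left(7 - 13\right)\right) 345 = \left(-234 - 6\right) 345 = \left(-240\right) 345 = -82800$)
$c{\left(U,L \right)} = \left(-16 + U\right) \left(L + U\right)$
$\frac{-67 + A}{-222 + c{\left(-13,13 \right)}} = \frac{-67 - 82800}{-222 + \left(\left(-13\right)^{2} - 208 - -208 + 13 \left(-13\right)\right)} = - \frac{82867}{-222 + \left(169 - 208 + 208 - 169\right)} = - \frac{82867}{-222 + 0} = - \frac{82867}{-222} = \left(-82867\right) \left(- \frac{1}{222}\right) = \frac{82867}{222}$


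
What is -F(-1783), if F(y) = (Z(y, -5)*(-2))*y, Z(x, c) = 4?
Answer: -14264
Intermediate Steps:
F(y) = -8*y (F(y) = (4*(-2))*y = -8*y)
-F(-1783) = -(-8)*(-1783) = -1*14264 = -14264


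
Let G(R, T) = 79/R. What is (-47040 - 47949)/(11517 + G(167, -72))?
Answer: -15863163/1923418 ≈ -8.2474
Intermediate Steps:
(-47040 - 47949)/(11517 + G(167, -72)) = (-47040 - 47949)/(11517 + 79/167) = -94989/(11517 + 79*(1/167)) = -94989/(11517 + 79/167) = -94989/1923418/167 = -94989*167/1923418 = -15863163/1923418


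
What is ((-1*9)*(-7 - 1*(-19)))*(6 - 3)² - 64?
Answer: -1036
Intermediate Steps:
((-1*9)*(-7 - 1*(-19)))*(6 - 3)² - 64 = -9*(-7 + 19)*3² - 64 = -9*12*9 - 64 = -108*9 - 64 = -972 - 64 = -1036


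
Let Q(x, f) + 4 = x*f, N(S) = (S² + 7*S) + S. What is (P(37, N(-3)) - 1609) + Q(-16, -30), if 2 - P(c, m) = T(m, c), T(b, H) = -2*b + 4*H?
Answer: -1309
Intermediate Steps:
N(S) = S² + 8*S
Q(x, f) = -4 + f*x (Q(x, f) = -4 + x*f = -4 + f*x)
P(c, m) = 2 - 4*c + 2*m (P(c, m) = 2 - (-2*m + 4*c) = 2 + (-4*c + 2*m) = 2 - 4*c + 2*m)
(P(37, N(-3)) - 1609) + Q(-16, -30) = ((2 - 4*37 + 2*(-3*(8 - 3))) - 1609) + (-4 - 30*(-16)) = ((2 - 148 + 2*(-3*5)) - 1609) + (-4 + 480) = ((2 - 148 + 2*(-15)) - 1609) + 476 = ((2 - 148 - 30) - 1609) + 476 = (-176 - 1609) + 476 = -1785 + 476 = -1309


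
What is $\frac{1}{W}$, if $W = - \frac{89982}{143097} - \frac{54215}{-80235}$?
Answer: $\frac{765425853}{35886539} \approx 21.329$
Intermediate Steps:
$W = \frac{35886539}{765425853}$ ($W = \left(-89982\right) \frac{1}{143097} - - \frac{10843}{16047} = - \frac{29994}{47699} + \frac{10843}{16047} = \frac{35886539}{765425853} \approx 0.046884$)
$\frac{1}{W} = \frac{1}{\frac{35886539}{765425853}} = \frac{765425853}{35886539}$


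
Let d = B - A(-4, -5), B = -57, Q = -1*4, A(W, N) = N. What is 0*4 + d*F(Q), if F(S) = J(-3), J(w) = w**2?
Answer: -468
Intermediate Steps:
Q = -4
d = -52 (d = -57 - 1*(-5) = -57 + 5 = -52)
F(S) = 9 (F(S) = (-3)**2 = 9)
0*4 + d*F(Q) = 0*4 - 52*9 = 0 - 468 = -468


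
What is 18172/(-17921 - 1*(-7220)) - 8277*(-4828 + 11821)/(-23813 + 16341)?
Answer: 619249452577/79957872 ≈ 7744.7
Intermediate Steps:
18172/(-17921 - 1*(-7220)) - 8277*(-4828 + 11821)/(-23813 + 16341) = 18172/(-17921 + 7220) - 8277/((-7472/6993)) = 18172/(-10701) - 8277/((-7472*1/6993)) = 18172*(-1/10701) - 8277/(-7472/6993) = -18172/10701 - 8277*(-6993/7472) = -18172/10701 + 57881061/7472 = 619249452577/79957872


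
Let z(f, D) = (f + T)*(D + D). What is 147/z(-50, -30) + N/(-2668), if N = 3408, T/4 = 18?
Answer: -407563/293480 ≈ -1.3887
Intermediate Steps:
T = 72 (T = 4*18 = 72)
z(f, D) = 2*D*(72 + f) (z(f, D) = (f + 72)*(D + D) = (72 + f)*(2*D) = 2*D*(72 + f))
147/z(-50, -30) + N/(-2668) = 147/((2*(-30)*(72 - 50))) + 3408/(-2668) = 147/((2*(-30)*22)) + 3408*(-1/2668) = 147/(-1320) - 852/667 = 147*(-1/1320) - 852/667 = -49/440 - 852/667 = -407563/293480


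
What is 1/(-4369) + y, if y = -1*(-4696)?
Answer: 20516823/4369 ≈ 4696.0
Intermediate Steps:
y = 4696
1/(-4369) + y = 1/(-4369) + 4696 = -1/4369 + 4696 = 20516823/4369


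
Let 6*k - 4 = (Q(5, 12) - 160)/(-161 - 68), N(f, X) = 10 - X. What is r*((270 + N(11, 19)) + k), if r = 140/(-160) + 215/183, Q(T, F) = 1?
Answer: 157903471/2011536 ≈ 78.499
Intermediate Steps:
k = 1075/1374 (k = ⅔ + ((1 - 160)/(-161 - 68))/6 = ⅔ + (-159/(-229))/6 = ⅔ + (-159*(-1/229))/6 = ⅔ + (⅙)*(159/229) = ⅔ + 53/458 = 1075/1374 ≈ 0.78239)
r = 439/1464 (r = 140*(-1/160) + 215*(1/183) = -7/8 + 215/183 = 439/1464 ≈ 0.29986)
r*((270 + N(11, 19)) + k) = 439*((270 + (10 - 1*19)) + 1075/1374)/1464 = 439*((270 + (10 - 19)) + 1075/1374)/1464 = 439*((270 - 9) + 1075/1374)/1464 = 439*(261 + 1075/1374)/1464 = (439/1464)*(359689/1374) = 157903471/2011536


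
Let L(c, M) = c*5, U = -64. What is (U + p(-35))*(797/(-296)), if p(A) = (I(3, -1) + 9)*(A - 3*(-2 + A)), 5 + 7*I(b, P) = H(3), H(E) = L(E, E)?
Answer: -1016175/518 ≈ -1961.7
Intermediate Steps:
L(c, M) = 5*c
H(E) = 5*E
I(b, P) = 10/7 (I(b, P) = -5/7 + (5*3)/7 = -5/7 + (1/7)*15 = -5/7 + 15/7 = 10/7)
p(A) = 438/7 - 146*A/7 (p(A) = (10/7 + 9)*(A - 3*(-2 + A)) = 73*(A + (6 - 3*A))/7 = 73*(6 - 2*A)/7 = 438/7 - 146*A/7)
(U + p(-35))*(797/(-296)) = (-64 + (438/7 - 146/7*(-35)))*(797/(-296)) = (-64 + (438/7 + 730))*(797*(-1/296)) = (-64 + 5548/7)*(-797/296) = (5100/7)*(-797/296) = -1016175/518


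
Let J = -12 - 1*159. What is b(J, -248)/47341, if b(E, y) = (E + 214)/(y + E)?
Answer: -43/19835879 ≈ -2.1678e-6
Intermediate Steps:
J = -171 (J = -12 - 159 = -171)
b(E, y) = (214 + E)/(E + y)
b(J, -248)/47341 = ((214 - 171)/(-171 - 248))/47341 = (43/(-419))*(1/47341) = -1/419*43*(1/47341) = -43/419*1/47341 = -43/19835879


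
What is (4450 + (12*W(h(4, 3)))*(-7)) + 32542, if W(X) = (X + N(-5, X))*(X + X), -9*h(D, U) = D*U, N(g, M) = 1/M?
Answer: 109576/3 ≈ 36525.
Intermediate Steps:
h(D, U) = -D*U/9
W(X) = 2*X*(X + 1/X) (W(X) = (X + 1/X)*(X + X) = (X + 1/X)*(2*X) = 2*X*(X + 1/X))
(4450 + (12*W(h(4, 3)))*(-7)) + 32542 = (4450 + (12*(2 + 2*(-⅑*4*3)²))*(-7)) + 32542 = (4450 + (12*(2 + 2*(-4/3)²))*(-7)) + 32542 = (4450 + (12*(2 + 2*(16/9)))*(-7)) + 32542 = (4450 + (12*(2 + 32/9))*(-7)) + 32542 = (4450 + (12*(50/9))*(-7)) + 32542 = (4450 + (200/3)*(-7)) + 32542 = (4450 - 1400/3) + 32542 = 11950/3 + 32542 = 109576/3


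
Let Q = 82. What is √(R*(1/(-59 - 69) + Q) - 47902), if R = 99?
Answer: I*√10184902/16 ≈ 199.46*I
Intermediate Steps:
√(R*(1/(-59 - 69) + Q) - 47902) = √(99*(1/(-59 - 69) + 82) - 47902) = √(99*(1/(-128) + 82) - 47902) = √(99*(-1/128 + 82) - 47902) = √(99*(10495/128) - 47902) = √(1039005/128 - 47902) = √(-5092451/128) = I*√10184902/16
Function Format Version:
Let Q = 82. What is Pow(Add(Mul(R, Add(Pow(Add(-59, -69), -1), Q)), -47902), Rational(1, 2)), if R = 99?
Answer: Mul(Rational(1, 16), I, Pow(10184902, Rational(1, 2))) ≈ Mul(199.46, I)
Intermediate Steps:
Pow(Add(Mul(R, Add(Pow(Add(-59, -69), -1), Q)), -47902), Rational(1, 2)) = Pow(Add(Mul(99, Add(Pow(Add(-59, -69), -1), 82)), -47902), Rational(1, 2)) = Pow(Add(Mul(99, Add(Pow(-128, -1), 82)), -47902), Rational(1, 2)) = Pow(Add(Mul(99, Add(Rational(-1, 128), 82)), -47902), Rational(1, 2)) = Pow(Add(Mul(99, Rational(10495, 128)), -47902), Rational(1, 2)) = Pow(Add(Rational(1039005, 128), -47902), Rational(1, 2)) = Pow(Rational(-5092451, 128), Rational(1, 2)) = Mul(Rational(1, 16), I, Pow(10184902, Rational(1, 2)))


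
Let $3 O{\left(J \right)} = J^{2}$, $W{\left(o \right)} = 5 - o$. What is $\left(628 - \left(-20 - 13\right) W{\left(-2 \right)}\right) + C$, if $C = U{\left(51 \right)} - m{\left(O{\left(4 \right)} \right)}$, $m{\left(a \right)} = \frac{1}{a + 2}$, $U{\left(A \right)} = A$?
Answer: $\frac{20017}{22} \approx 909.86$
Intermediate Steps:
$O{\left(J \right)} = \frac{J^{2}}{3}$
$m{\left(a \right)} = \frac{1}{2 + a}$
$C = \frac{1119}{22}$ ($C = 51 - \frac{1}{2 + \frac{4^{2}}{3}} = 51 - \frac{1}{2 + \frac{1}{3} \cdot 16} = 51 - \frac{1}{2 + \frac{16}{3}} = 51 - \frac{1}{\frac{22}{3}} = 51 - \frac{3}{22} = \frac{1119}{22} \approx 50.864$)
$\left(628 - \left(-20 - 13\right) W{\left(-2 \right)}\right) + C = \left(628 - \left(-20 - 13\right) \left(5 - -2\right)\right) + \frac{1119}{22} = \left(628 - - 33 \left(5 + 2\right)\right) + \frac{1119}{22} = \left(628 - \left(-33\right) 7\right) + \frac{1119}{22} = \left(628 - -231\right) + \frac{1119}{22} = \left(628 + 231\right) + \frac{1119}{22} = 859 + \frac{1119}{22} = \frac{20017}{22}$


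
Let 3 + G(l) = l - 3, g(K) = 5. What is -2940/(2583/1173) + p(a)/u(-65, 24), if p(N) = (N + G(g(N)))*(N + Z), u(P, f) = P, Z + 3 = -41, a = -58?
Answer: -3804838/2665 ≈ -1427.7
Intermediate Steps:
G(l) = -6 + l (G(l) = -3 + (l - 3) = -3 + (-3 + l) = -6 + l)
Z = -44 (Z = -3 - 41 = -44)
p(N) = (-1 + N)*(-44 + N) (p(N) = (N + (-6 + 5))*(N - 44) = (N - 1)*(-44 + N) = (-1 + N)*(-44 + N))
-2940/(2583/1173) + p(a)/u(-65, 24) = -2940/(2583/1173) + (44 + (-58)**2 - 45*(-58))/(-65) = -2940/(2583*(1/1173)) + (44 + 3364 + 2610)*(-1/65) = -2940/861/391 + 6018*(-1/65) = -2940*391/861 - 6018/65 = -54740/41 - 6018/65 = -3804838/2665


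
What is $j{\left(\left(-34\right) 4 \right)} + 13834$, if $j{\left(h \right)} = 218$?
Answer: $14052$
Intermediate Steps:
$j{\left(\left(-34\right) 4 \right)} + 13834 = 218 + 13834 = 14052$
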